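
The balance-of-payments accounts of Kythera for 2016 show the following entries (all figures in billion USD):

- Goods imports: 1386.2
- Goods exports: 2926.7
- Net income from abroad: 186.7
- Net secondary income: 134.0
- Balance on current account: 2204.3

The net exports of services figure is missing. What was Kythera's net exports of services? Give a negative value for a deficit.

343.1

Current account = goods balance + services balance + net primary income + net secondary income
Sum of the known components = 1861.2
Net exports of services = CA - (known components) = 2204.3 - 1861.2 = 343.1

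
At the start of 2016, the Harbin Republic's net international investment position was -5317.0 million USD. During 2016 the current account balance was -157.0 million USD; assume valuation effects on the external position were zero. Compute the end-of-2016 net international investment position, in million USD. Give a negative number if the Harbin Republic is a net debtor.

With no valuation effects, change in NIIP = current account = -157.0
End-of-year NIIP = -5317.0 + (-157.0) = -5474.0

-5474.0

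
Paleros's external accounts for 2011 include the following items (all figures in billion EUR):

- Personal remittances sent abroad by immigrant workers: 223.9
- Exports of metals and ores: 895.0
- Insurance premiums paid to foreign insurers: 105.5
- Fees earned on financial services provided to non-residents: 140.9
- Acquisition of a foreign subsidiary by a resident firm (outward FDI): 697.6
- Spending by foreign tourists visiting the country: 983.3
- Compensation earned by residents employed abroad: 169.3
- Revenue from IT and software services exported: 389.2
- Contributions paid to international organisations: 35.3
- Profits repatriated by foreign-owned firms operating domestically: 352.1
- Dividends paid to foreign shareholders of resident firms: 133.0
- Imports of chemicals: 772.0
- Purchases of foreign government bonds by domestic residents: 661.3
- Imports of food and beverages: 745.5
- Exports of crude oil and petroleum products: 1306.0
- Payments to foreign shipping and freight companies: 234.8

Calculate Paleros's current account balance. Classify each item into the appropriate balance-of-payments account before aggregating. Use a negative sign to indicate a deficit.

1281.6

Goods: -772.0 - 745.5 + 1306.0 + 895.0 = 683.5
Services: -105.5 + 983.3 - 234.8 + 140.9 + 389.2 = 1173.1
Primary income: 169.3 - 133.0 - 352.1 = -315.8
Secondary income: -35.3 - 223.9 = -259.2
Current account = 683.5 + 1173.1 + (-315.8) + (-259.2) = 1281.6
(Excluded from the current account — financial account: acquisition of a foreign subsidiary by a resident firm (outward FDI) 697.6, purchases of foreign government bonds by domestic residents 661.3.)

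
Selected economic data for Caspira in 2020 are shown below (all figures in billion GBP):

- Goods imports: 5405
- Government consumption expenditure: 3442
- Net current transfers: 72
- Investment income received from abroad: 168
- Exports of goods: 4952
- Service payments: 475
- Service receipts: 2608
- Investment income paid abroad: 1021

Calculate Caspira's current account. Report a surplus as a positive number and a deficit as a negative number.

899

Goods balance = 4952 - 5405 = -453
Services balance = 2608 - 475 = 2133
Trade balance (goods + services) = -453 + 2133 = 1680
Net primary income = 168 - 1021 = -853
Net secondary income = 72
Current account = 1680 + (-853) + 72 = 899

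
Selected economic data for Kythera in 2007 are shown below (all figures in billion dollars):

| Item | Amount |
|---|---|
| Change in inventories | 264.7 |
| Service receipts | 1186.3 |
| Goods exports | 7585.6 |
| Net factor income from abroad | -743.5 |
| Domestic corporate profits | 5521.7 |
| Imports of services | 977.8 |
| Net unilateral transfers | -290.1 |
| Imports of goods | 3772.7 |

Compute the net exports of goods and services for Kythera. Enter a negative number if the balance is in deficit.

Goods balance = 7585.6 - 3772.7 = 3812.9
Services balance = 1186.3 - 977.8 = 208.5
Trade balance (goods + services) = 3812.9 + 208.5 = 4021.4

4021.4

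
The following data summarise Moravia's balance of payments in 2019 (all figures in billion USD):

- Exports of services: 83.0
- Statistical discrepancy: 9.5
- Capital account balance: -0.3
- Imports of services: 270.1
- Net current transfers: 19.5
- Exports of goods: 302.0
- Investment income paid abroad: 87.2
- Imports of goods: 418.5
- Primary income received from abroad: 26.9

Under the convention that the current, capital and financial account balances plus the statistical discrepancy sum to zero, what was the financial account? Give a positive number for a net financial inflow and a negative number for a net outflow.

Goods balance = 302.0 - 418.5 = -116.5
Services balance = 83.0 - 270.1 = -187.1
Trade balance (goods + services) = -116.5 + (-187.1) = -303.6
Net primary income = 26.9 - 87.2 = -60.3
Net secondary income = 19.5
Current account = -303.6 + (-60.3) + 19.5 = -344.4
Financial account = -(-344.4 + (-0.3) + 9.5) = 335.2

335.2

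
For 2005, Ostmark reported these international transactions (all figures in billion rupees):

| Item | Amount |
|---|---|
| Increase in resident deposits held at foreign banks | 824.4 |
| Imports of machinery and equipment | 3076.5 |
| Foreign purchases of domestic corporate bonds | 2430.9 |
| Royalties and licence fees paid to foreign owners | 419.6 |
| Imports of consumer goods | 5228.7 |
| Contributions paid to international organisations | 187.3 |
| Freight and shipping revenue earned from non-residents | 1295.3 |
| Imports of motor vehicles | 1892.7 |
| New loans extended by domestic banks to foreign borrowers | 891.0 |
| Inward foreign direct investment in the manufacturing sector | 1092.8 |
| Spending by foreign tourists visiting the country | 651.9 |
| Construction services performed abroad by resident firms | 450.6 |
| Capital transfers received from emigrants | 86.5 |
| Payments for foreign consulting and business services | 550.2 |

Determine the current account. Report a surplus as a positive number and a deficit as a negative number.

-8957.2

Goods: -1892.7 - 5228.7 - 3076.5 = -10197.9
Services: 1295.3 - 419.6 + 651.9 + 450.6 - 550.2 = 1428.0
Secondary income: -187.3
Current account = (-10197.9) + 1428.0 + (-187.3) = -8957.2
(Excluded from the current account — financial account: increase in resident deposits held at foreign banks 824.4, foreign purchases of domestic corporate bonds 2430.9, new loans extended by domestic banks to foreign borrowers 891.0, inward foreign direct investment in the manufacturing sector 1092.8; capital account: capital transfers received from emigrants 86.5.)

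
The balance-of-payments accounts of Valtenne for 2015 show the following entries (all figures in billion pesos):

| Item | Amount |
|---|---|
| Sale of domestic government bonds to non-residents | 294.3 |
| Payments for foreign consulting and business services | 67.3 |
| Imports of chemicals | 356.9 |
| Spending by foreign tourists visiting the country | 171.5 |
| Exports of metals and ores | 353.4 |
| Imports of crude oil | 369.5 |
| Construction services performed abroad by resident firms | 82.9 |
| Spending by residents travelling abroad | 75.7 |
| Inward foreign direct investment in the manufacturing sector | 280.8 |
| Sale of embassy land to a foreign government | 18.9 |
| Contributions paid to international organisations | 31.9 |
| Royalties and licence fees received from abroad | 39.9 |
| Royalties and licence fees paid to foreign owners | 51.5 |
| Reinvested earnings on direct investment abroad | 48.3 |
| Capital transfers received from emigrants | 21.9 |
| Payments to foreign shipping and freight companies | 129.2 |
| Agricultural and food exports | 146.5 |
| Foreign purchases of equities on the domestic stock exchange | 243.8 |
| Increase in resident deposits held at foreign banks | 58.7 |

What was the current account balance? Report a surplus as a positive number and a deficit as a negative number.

-239.5

Goods: 353.4 - 356.9 - 369.5 + 146.5 = -226.5
Services: -75.7 + 82.9 + 39.9 - 67.3 - 129.2 - 51.5 + 171.5 = -29.4
Primary income: 48.3
Secondary income: -31.9
Current account = (-226.5) + (-29.4) + 48.3 + (-31.9) = -239.5
(Excluded from the current account — financial account: sale of domestic government bonds to non-residents 294.3, inward foreign direct investment in the manufacturing sector 280.8, foreign purchases of equities on the domestic stock exchange 243.8, increase in resident deposits held at foreign banks 58.7; capital account: sale of embassy land to a foreign government 18.9, capital transfers received from emigrants 21.9.)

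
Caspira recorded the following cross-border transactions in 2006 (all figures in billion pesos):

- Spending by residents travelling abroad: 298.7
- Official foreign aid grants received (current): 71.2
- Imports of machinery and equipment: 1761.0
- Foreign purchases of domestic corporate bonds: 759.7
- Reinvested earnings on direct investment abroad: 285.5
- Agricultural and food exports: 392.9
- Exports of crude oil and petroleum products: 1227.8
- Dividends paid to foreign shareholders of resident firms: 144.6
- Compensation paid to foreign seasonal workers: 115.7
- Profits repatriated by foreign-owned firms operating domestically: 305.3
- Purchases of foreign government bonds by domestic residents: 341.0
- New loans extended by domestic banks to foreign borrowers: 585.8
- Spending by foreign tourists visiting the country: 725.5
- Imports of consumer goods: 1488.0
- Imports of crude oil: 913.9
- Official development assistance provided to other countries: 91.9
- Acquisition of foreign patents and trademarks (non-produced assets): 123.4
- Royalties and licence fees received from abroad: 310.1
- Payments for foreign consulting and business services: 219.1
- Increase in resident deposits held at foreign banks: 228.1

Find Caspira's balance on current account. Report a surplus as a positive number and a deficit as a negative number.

Goods: 1227.8 - 1761.0 - 913.9 - 1488.0 + 392.9 = -2542.2
Services: 310.1 - 219.1 + 725.5 - 298.7 = 517.8
Primary income: -115.7 + 285.5 - 305.3 - 144.6 = -280.1
Secondary income: 71.2 - 91.9 = -20.7
Current account = (-2542.2) + 517.8 + (-280.1) + (-20.7) = -2325.2
(Excluded from the current account — financial account: foreign purchases of domestic corporate bonds 759.7, purchases of foreign government bonds by domestic residents 341.0, new loans extended by domestic banks to foreign borrowers 585.8, increase in resident deposits held at foreign banks 228.1; capital account: acquisition of foreign patents and trademarks (non-produced assets) 123.4.)

-2325.2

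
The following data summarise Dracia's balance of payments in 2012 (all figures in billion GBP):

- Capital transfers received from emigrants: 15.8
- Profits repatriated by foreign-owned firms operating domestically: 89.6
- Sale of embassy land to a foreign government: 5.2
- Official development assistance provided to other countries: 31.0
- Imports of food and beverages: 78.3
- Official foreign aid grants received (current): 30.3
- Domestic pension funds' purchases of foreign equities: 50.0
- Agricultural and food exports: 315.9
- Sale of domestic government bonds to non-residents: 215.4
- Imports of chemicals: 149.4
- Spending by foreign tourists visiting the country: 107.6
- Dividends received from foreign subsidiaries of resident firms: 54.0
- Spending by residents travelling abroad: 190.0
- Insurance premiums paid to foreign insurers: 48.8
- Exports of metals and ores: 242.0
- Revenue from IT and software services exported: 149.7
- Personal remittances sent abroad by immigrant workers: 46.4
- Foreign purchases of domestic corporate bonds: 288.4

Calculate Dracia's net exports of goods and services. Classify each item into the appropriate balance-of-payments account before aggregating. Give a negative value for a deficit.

348.7

Goods: 315.9 - 149.4 + 242.0 - 78.3 = 330.2
Services: 149.7 - 48.8 + 107.6 - 190.0 = 18.5
Trade balance = 330.2 + 18.5 = 348.7
(Excluded from the trade balance — capital account: capital transfers received from emigrants 15.8, sale of embassy land to a foreign government 5.2; primary income: profits repatriated by foreign-owned firms operating domestically 89.6, dividends received from foreign subsidiaries of resident firms 54.0; secondary income: official development assistance provided to other countries 31.0, official foreign aid grants received (current) 30.3, personal remittances sent abroad by immigrant workers 46.4; financial account: domestic pension funds' purchases of foreign equities 50.0, sale of domestic government bonds to non-residents 215.4, foreign purchases of domestic corporate bonds 288.4.)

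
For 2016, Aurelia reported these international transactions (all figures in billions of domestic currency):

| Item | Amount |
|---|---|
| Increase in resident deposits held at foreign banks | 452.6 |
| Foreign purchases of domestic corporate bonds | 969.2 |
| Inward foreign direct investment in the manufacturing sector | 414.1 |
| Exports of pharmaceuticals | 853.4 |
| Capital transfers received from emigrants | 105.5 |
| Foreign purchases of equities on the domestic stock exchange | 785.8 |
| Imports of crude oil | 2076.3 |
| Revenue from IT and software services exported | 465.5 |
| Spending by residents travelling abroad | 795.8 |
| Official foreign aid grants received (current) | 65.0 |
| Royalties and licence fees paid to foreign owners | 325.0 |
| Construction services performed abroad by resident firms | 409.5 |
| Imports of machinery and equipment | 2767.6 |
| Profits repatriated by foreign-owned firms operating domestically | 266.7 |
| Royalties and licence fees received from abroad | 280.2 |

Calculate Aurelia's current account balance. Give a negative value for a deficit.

Goods: -2076.3 - 2767.6 + 853.4 = -3990.5
Services: 280.2 - 325.0 + 409.5 + 465.5 - 795.8 = 34.4
Primary income: -266.7
Secondary income: 65.0
Current account = (-3990.5) + 34.4 + (-266.7) + 65.0 = -4157.8
(Excluded from the current account — financial account: increase in resident deposits held at foreign banks 452.6, foreign purchases of domestic corporate bonds 969.2, inward foreign direct investment in the manufacturing sector 414.1, foreign purchases of equities on the domestic stock exchange 785.8; capital account: capital transfers received from emigrants 105.5.)

-4157.8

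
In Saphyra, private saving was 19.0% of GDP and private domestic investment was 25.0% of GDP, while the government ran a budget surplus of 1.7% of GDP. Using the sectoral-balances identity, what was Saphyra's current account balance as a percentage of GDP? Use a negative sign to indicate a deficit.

By the sectoral-balances identity, CA = (S_private - I) + (T - G).
Private balance = 19.0 - 25.0 = -6.0
Government balance (T - G) = 1.7
CA = -6.0 + 1.7 = -4.3

-4.3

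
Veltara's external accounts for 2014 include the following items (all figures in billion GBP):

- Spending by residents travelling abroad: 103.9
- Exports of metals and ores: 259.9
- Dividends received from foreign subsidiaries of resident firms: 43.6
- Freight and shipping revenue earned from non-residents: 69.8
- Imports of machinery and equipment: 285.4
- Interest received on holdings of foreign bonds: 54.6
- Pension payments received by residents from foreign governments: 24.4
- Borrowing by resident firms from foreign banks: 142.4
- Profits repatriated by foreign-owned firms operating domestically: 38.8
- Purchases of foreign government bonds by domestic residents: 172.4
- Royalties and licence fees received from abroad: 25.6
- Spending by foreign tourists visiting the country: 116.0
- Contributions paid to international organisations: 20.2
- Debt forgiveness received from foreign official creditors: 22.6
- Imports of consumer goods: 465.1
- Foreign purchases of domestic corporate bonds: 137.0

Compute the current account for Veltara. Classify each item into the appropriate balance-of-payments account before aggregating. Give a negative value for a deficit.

Goods: -285.4 + 259.9 - 465.1 = -490.6
Services: 116.0 + 25.6 - 103.9 + 69.8 = 107.5
Primary income: 43.6 - 38.8 + 54.6 = 59.4
Secondary income: -20.2 + 24.4 = 4.2
Current account = (-490.6) + 107.5 + 59.4 + 4.2 = -319.5
(Excluded from the current account — financial account: borrowing by resident firms from foreign banks 142.4, purchases of foreign government bonds by domestic residents 172.4, foreign purchases of domestic corporate bonds 137.0; capital account: debt forgiveness received from foreign official creditors 22.6.)

-319.5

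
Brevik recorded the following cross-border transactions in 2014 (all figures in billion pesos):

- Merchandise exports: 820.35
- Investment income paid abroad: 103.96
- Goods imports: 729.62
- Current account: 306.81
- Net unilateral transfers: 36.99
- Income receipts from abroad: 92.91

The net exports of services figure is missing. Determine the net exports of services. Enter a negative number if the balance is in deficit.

190.14

Current account = goods balance + services balance + net primary income + net secondary income
Sum of the known components = 116.67
Net exports of services = CA - (known components) = 306.81 - 116.67 = 190.14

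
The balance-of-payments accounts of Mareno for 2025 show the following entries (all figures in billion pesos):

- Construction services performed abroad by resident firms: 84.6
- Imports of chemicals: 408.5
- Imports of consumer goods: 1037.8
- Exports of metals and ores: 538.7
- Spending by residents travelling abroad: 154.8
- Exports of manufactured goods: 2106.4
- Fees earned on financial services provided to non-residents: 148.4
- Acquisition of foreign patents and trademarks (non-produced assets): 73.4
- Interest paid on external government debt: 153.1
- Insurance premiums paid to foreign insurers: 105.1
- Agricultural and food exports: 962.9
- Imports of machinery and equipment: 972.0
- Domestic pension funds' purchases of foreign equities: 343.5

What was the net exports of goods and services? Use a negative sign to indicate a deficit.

1162.8

Goods: 2106.4 - 408.5 - 972.0 + 962.9 + 538.7 - 1037.8 = 1189.7
Services: 84.6 - 105.1 + 148.4 - 154.8 = -26.9
Trade balance = 1189.7 + (-26.9) = 1162.8
(Excluded from the trade balance — capital account: acquisition of foreign patents and trademarks (non-produced assets) 73.4; primary income: interest paid on external government debt 153.1; financial account: domestic pension funds' purchases of foreign equities 343.5.)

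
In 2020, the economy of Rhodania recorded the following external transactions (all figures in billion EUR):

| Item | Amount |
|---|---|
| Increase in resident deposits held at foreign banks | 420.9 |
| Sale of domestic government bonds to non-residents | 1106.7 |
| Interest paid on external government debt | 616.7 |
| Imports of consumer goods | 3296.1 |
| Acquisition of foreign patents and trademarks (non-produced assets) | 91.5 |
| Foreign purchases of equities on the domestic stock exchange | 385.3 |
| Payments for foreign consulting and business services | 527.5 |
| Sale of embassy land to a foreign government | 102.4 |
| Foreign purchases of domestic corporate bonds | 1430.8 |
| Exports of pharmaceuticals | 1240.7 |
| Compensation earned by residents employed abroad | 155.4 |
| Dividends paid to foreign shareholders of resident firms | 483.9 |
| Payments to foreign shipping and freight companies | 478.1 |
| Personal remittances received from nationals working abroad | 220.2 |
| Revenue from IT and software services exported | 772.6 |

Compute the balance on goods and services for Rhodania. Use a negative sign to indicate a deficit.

Goods: -3296.1 + 1240.7 = -2055.4
Services: -478.1 - 527.5 + 772.6 = -233.0
Trade balance = -2055.4 + (-233.0) = -2288.4
(Excluded from the trade balance — financial account: increase in resident deposits held at foreign banks 420.9, sale of domestic government bonds to non-residents 1106.7, foreign purchases of equities on the domestic stock exchange 385.3, foreign purchases of domestic corporate bonds 1430.8; primary income: interest paid on external government debt 616.7, compensation earned by residents employed abroad 155.4, dividends paid to foreign shareholders of resident firms 483.9; capital account: acquisition of foreign patents and trademarks (non-produced assets) 91.5, sale of embassy land to a foreign government 102.4; secondary income: personal remittances received from nationals working abroad 220.2.)

-2288.4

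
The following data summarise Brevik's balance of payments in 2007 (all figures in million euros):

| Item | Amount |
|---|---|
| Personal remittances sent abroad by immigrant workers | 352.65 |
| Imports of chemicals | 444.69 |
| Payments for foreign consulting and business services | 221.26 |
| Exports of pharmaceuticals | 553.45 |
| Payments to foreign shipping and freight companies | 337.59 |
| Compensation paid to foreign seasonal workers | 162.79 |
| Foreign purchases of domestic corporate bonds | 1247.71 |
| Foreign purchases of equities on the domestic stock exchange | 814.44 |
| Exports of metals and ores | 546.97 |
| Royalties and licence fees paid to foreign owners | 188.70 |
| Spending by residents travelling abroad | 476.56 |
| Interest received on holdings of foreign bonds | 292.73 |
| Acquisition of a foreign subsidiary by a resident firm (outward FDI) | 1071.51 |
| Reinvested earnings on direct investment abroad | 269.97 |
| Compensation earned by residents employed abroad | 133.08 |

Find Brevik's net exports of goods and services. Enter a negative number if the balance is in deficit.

-568.38

Goods: 546.97 + 553.45 - 444.69 = 655.73
Services: -337.59 - 476.56 - 221.26 - 188.70 = -1224.11
Trade balance = 655.73 + (-1224.11) = -568.38
(Excluded from the trade balance — secondary income: personal remittances sent abroad by immigrant workers 352.65; primary income: compensation paid to foreign seasonal workers 162.79, interest received on holdings of foreign bonds 292.73, reinvested earnings on direct investment abroad 269.97, compensation earned by residents employed abroad 133.08; financial account: foreign purchases of domestic corporate bonds 1247.71, foreign purchases of equities on the domestic stock exchange 814.44, acquisition of a foreign subsidiary by a resident firm (outward FDI) 1071.51.)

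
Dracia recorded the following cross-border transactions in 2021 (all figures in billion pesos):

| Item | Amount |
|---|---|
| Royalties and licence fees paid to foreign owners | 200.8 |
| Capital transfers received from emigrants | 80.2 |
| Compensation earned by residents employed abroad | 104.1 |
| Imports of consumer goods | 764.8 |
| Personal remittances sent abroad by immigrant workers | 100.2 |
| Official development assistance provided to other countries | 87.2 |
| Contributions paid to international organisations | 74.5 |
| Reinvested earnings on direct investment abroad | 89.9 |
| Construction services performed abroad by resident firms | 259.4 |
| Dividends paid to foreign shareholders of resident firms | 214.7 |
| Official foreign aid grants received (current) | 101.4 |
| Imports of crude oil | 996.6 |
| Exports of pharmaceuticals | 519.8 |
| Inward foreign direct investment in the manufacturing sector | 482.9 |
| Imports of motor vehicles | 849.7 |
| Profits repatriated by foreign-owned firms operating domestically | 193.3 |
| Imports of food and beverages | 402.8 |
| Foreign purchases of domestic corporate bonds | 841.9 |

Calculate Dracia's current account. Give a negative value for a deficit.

-2810.0

Goods: -996.6 + 519.8 - 764.8 - 402.8 - 849.7 = -2494.1
Services: -200.8 + 259.4 = 58.6
Primary income: 89.9 - 193.3 + 104.1 - 214.7 = -214.0
Secondary income: -87.2 - 74.5 - 100.2 + 101.4 = -160.5
Current account = (-2494.1) + 58.6 + (-214.0) + (-160.5) = -2810.0
(Excluded from the current account — capital account: capital transfers received from emigrants 80.2; financial account: inward foreign direct investment in the manufacturing sector 482.9, foreign purchases of domestic corporate bonds 841.9.)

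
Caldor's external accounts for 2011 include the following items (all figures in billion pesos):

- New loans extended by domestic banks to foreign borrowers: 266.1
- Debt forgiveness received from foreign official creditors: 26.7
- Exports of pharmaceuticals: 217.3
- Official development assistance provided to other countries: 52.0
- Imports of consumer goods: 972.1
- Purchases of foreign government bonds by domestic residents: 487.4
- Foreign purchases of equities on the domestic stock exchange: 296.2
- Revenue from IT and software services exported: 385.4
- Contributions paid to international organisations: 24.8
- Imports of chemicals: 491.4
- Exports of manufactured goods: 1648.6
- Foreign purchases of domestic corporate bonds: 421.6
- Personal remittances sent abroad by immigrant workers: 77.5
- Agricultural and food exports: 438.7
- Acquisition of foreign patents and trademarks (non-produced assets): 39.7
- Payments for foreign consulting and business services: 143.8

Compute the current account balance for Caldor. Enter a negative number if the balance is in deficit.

Goods: -972.1 - 491.4 + 1648.6 + 217.3 + 438.7 = 841.1
Services: 385.4 - 143.8 = 241.6
Secondary income: -77.5 - 24.8 - 52.0 = -154.3
Current account = 841.1 + 241.6 + (-154.3) = 928.4
(Excluded from the current account — financial account: new loans extended by domestic banks to foreign borrowers 266.1, purchases of foreign government bonds by domestic residents 487.4, foreign purchases of equities on the domestic stock exchange 296.2, foreign purchases of domestic corporate bonds 421.6; capital account: debt forgiveness received from foreign official creditors 26.7, acquisition of foreign patents and trademarks (non-produced assets) 39.7.)

928.4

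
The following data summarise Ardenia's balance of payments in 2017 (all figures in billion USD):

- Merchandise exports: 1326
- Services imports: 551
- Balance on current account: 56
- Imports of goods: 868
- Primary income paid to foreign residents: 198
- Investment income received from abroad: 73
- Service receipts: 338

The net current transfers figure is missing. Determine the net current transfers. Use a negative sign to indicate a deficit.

-64

Current account = goods balance + services balance + net primary income + net secondary income
Sum of the known components = 120
Net current transfers = CA - (known components) = 56 - 120 = -64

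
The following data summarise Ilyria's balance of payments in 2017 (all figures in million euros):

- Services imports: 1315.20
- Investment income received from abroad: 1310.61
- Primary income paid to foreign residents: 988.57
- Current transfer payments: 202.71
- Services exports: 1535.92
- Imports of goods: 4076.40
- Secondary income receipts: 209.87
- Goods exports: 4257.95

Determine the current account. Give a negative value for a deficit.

Goods balance = 4257.95 - 4076.40 = 181.55
Services balance = 1535.92 - 1315.20 = 220.72
Trade balance (goods + services) = 181.55 + 220.72 = 402.27
Net primary income = 1310.61 - 988.57 = 322.04
Net secondary income = 209.87 - 202.71 = 7.16
Current account = 402.27 + 322.04 + 7.16 = 731.47

731.47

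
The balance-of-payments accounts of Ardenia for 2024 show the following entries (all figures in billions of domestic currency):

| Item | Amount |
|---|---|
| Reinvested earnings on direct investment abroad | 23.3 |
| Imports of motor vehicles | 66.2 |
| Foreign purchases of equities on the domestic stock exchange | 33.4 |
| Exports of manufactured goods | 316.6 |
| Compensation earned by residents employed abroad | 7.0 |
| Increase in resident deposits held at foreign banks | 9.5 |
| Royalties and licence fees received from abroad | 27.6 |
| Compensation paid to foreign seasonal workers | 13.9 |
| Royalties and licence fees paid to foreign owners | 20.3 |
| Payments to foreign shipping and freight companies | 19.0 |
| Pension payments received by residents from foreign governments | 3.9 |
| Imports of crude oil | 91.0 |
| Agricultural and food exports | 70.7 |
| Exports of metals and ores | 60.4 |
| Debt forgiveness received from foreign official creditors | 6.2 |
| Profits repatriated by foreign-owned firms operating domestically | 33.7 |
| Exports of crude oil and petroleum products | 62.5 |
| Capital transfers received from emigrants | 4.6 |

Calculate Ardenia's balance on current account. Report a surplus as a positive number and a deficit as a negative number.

Goods: -91.0 + 60.4 + 316.6 + 70.7 + 62.5 - 66.2 = 353.0
Services: -19.0 - 20.3 + 27.6 = -11.7
Primary income: -33.7 + 7.0 - 13.9 + 23.3 = -17.3
Secondary income: 3.9
Current account = 353.0 + (-11.7) + (-17.3) + 3.9 = 327.9
(Excluded from the current account — financial account: foreign purchases of equities on the domestic stock exchange 33.4, increase in resident deposits held at foreign banks 9.5; capital account: debt forgiveness received from foreign official creditors 6.2, capital transfers received from emigrants 4.6.)

327.9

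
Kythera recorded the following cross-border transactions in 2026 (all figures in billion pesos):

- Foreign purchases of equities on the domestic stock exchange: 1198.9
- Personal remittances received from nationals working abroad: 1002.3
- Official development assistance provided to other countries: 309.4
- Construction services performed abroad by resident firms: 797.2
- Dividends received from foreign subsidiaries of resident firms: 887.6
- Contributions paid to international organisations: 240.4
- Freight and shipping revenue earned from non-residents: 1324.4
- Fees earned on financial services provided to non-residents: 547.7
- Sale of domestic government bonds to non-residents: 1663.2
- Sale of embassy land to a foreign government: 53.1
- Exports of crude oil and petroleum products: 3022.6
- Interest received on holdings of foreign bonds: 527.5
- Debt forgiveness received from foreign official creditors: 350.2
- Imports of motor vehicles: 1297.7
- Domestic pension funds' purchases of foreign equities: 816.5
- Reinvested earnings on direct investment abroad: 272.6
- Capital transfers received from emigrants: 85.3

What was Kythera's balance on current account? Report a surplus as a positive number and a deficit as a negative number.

Goods: -1297.7 + 3022.6 = 1724.9
Services: 797.2 + 547.7 + 1324.4 = 2669.3
Primary income: 527.5 + 272.6 + 887.6 = 1687.7
Secondary income: 1002.3 - 309.4 - 240.4 = 452.5
Current account = 1724.9 + 2669.3 + 1687.7 + 452.5 = 6534.4
(Excluded from the current account — financial account: foreign purchases of equities on the domestic stock exchange 1198.9, sale of domestic government bonds to non-residents 1663.2, domestic pension funds' purchases of foreign equities 816.5; capital account: sale of embassy land to a foreign government 53.1, debt forgiveness received from foreign official creditors 350.2, capital transfers received from emigrants 85.3.)

6534.4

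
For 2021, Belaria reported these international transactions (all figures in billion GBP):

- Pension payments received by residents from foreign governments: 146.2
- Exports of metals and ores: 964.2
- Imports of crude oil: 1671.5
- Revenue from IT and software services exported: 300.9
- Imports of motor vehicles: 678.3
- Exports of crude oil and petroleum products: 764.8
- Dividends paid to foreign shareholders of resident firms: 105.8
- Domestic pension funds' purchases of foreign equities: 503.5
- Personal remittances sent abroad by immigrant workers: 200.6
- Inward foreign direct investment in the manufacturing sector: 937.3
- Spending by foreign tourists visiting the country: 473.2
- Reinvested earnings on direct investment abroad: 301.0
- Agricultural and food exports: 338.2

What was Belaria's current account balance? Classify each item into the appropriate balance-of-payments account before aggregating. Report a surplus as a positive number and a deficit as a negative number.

Goods: 964.2 + 338.2 - 1671.5 + 764.8 - 678.3 = -282.6
Services: 473.2 + 300.9 = 774.1
Primary income: -105.8 + 301.0 = 195.2
Secondary income: 146.2 - 200.6 = -54.4
Current account = (-282.6) + 774.1 + 195.2 + (-54.4) = 632.3
(Excluded from the current account — financial account: domestic pension funds' purchases of foreign equities 503.5, inward foreign direct investment in the manufacturing sector 937.3.)

632.3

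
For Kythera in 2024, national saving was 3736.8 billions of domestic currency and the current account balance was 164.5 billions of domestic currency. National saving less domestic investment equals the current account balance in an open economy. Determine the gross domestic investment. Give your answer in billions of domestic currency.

S - I = CA (net lending to the rest of the world).
I = S - CA = 3736.8 - 164.5 = 3572.3

3572.3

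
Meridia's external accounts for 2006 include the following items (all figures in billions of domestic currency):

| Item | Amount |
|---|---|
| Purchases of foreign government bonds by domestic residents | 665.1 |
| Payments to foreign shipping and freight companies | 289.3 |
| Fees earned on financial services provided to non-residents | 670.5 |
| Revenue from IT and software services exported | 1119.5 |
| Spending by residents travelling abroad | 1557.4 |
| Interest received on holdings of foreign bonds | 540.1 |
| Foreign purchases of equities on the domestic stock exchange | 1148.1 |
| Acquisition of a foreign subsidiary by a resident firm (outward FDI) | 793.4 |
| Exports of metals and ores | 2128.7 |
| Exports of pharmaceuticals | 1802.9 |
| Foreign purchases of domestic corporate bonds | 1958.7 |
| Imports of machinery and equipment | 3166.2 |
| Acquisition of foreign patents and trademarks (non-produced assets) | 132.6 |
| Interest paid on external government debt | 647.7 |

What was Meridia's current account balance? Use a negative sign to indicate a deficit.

Goods: 1802.9 + 2128.7 - 3166.2 = 765.4
Services: 670.5 - 289.3 + 1119.5 - 1557.4 = -56.7
Primary income: 540.1 - 647.7 = -107.6
Current account = 765.4 + (-56.7) + (-107.6) = 601.1
(Excluded from the current account — financial account: purchases of foreign government bonds by domestic residents 665.1, foreign purchases of equities on the domestic stock exchange 1148.1, acquisition of a foreign subsidiary by a resident firm (outward FDI) 793.4, foreign purchases of domestic corporate bonds 1958.7; capital account: acquisition of foreign patents and trademarks (non-produced assets) 132.6.)

601.1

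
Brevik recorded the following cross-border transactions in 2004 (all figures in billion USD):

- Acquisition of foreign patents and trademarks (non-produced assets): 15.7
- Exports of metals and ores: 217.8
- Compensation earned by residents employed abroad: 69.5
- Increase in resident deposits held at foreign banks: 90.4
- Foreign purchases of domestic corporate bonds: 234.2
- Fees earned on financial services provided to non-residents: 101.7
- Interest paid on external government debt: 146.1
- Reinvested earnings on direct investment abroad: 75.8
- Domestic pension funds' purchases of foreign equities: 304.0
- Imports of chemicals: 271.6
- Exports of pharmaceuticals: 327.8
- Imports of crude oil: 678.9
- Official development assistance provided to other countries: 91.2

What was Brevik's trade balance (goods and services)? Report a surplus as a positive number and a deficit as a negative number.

Goods: -271.6 + 327.8 - 678.9 + 217.8 = -404.9
Services: 101.7
Trade balance = -404.9 + 101.7 = -303.2
(Excluded from the trade balance — capital account: acquisition of foreign patents and trademarks (non-produced assets) 15.7; primary income: compensation earned by residents employed abroad 69.5, interest paid on external government debt 146.1, reinvested earnings on direct investment abroad 75.8; financial account: increase in resident deposits held at foreign banks 90.4, foreign purchases of domestic corporate bonds 234.2, domestic pension funds' purchases of foreign equities 304.0; secondary income: official development assistance provided to other countries 91.2.)

-303.2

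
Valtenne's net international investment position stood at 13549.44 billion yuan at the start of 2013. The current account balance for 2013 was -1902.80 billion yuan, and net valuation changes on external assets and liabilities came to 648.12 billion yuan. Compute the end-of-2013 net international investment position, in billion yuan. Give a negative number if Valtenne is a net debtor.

12294.76

Change in NIIP = current account + net valuation change = -1902.80 + 648.12 = -1254.68
End-of-year NIIP = 13549.44 + (-1254.68) = 12294.76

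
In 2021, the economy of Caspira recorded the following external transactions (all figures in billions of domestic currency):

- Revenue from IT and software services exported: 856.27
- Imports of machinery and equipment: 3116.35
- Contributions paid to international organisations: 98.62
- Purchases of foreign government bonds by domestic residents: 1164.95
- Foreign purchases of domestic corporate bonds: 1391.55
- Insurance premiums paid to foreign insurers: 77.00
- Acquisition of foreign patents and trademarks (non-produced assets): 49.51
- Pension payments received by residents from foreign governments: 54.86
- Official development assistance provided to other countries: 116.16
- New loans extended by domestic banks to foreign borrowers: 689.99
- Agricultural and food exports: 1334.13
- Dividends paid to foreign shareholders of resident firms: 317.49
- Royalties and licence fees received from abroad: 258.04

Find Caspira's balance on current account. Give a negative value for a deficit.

-1222.32

Goods: 1334.13 - 3116.35 = -1782.22
Services: 856.27 - 77.00 + 258.04 = 1037.31
Primary income: -317.49
Secondary income: 54.86 - 116.16 - 98.62 = -159.92
Current account = (-1782.22) + 1037.31 + (-317.49) + (-159.92) = -1222.32
(Excluded from the current account — financial account: purchases of foreign government bonds by domestic residents 1164.95, foreign purchases of domestic corporate bonds 1391.55, new loans extended by domestic banks to foreign borrowers 689.99; capital account: acquisition of foreign patents and trademarks (non-produced assets) 49.51.)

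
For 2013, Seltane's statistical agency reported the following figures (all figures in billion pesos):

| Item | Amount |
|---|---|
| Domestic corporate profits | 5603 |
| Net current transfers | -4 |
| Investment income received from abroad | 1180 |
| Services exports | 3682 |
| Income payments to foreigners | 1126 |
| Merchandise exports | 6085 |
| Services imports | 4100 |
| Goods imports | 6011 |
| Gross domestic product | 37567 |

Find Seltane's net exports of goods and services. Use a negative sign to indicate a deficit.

-344

Goods balance = 6085 - 6011 = 74
Services balance = 3682 - 4100 = -418
Trade balance (goods + services) = 74 + (-418) = -344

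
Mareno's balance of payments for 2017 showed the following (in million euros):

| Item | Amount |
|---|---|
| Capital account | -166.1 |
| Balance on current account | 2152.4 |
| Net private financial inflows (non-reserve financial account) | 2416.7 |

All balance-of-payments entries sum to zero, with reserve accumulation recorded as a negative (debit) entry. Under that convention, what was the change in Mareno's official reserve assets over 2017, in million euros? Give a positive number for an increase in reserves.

4403.0

Official reserve transactions balance = -(2152.4 + (-166.1) + 2416.7) = -4403.0
An accumulation of reserves is recorded as a debit (negative entry), so the change in the stock of reserves is the negative of that balance.
Change in official reserves = -(-4403.0) = 4403.0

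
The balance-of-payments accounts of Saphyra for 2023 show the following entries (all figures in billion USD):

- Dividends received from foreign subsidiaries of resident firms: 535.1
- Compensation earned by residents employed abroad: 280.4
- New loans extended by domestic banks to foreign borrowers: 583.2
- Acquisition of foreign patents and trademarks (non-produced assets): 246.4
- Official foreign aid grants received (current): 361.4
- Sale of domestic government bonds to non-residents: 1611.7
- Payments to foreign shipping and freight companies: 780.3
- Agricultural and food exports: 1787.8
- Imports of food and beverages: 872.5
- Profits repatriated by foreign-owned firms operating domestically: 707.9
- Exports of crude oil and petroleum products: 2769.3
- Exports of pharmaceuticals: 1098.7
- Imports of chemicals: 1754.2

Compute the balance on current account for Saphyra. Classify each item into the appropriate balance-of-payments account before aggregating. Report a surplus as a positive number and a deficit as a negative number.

Goods: -1754.2 + 1787.8 - 872.5 + 2769.3 + 1098.7 = 3029.1
Services: -780.3
Primary income: 280.4 - 707.9 + 535.1 = 107.6
Secondary income: 361.4
Current account = 3029.1 + (-780.3) + 107.6 + 361.4 = 2717.8
(Excluded from the current account — financial account: new loans extended by domestic banks to foreign borrowers 583.2, sale of domestic government bonds to non-residents 1611.7; capital account: acquisition of foreign patents and trademarks (non-produced assets) 246.4.)

2717.8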